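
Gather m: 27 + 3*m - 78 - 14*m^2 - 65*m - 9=-14*m^2 - 62*m - 60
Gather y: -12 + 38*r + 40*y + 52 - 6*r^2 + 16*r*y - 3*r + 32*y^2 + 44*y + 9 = -6*r^2 + 35*r + 32*y^2 + y*(16*r + 84) + 49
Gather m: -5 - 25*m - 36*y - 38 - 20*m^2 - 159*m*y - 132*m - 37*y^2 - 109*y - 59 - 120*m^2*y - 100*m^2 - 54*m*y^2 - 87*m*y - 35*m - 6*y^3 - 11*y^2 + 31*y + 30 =m^2*(-120*y - 120) + m*(-54*y^2 - 246*y - 192) - 6*y^3 - 48*y^2 - 114*y - 72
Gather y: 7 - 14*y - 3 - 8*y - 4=-22*y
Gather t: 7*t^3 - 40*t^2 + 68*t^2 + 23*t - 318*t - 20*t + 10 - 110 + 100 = 7*t^3 + 28*t^2 - 315*t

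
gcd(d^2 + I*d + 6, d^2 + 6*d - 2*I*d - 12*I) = d - 2*I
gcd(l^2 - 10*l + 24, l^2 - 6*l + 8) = l - 4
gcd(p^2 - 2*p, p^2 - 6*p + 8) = p - 2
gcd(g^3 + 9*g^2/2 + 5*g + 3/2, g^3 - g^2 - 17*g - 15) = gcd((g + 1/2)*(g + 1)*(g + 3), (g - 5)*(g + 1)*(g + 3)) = g^2 + 4*g + 3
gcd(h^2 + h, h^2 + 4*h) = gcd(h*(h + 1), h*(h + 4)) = h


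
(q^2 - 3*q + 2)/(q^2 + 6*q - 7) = (q - 2)/(q + 7)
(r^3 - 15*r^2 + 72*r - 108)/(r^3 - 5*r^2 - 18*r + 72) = (r - 6)/(r + 4)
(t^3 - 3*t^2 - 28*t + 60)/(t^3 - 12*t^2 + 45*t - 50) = (t^2 - t - 30)/(t^2 - 10*t + 25)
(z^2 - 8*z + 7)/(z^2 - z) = (z - 7)/z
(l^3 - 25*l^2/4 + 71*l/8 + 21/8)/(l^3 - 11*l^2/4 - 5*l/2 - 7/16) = 2*(l - 3)/(2*l + 1)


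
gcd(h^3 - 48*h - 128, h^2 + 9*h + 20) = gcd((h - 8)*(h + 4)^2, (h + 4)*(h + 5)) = h + 4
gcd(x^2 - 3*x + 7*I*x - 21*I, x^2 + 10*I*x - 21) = x + 7*I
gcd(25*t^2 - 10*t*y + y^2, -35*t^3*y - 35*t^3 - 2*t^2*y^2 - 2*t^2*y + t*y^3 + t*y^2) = 1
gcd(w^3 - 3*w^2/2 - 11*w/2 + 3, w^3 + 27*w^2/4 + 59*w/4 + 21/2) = w + 2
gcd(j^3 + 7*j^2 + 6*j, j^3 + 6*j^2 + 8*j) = j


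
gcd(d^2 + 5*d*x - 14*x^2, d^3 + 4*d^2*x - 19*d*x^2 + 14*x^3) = -d^2 - 5*d*x + 14*x^2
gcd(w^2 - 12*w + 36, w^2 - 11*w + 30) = w - 6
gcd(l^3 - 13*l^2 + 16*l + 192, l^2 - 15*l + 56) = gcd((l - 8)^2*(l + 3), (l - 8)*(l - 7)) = l - 8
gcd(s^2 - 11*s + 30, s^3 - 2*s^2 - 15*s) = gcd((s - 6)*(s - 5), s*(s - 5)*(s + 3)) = s - 5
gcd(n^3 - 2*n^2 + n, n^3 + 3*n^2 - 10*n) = n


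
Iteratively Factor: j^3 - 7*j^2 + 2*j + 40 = (j + 2)*(j^2 - 9*j + 20) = (j - 5)*(j + 2)*(j - 4)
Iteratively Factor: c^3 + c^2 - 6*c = (c + 3)*(c^2 - 2*c) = (c - 2)*(c + 3)*(c)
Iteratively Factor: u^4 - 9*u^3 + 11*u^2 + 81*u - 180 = (u - 5)*(u^3 - 4*u^2 - 9*u + 36) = (u - 5)*(u + 3)*(u^2 - 7*u + 12) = (u - 5)*(u - 3)*(u + 3)*(u - 4)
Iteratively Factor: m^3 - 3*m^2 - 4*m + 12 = (m - 3)*(m^2 - 4) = (m - 3)*(m - 2)*(m + 2)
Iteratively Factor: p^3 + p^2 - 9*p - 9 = (p + 3)*(p^2 - 2*p - 3) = (p - 3)*(p + 3)*(p + 1)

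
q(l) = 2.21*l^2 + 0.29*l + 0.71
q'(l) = 4.42*l + 0.29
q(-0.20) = 0.74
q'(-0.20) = -0.59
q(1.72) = 7.75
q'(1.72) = 7.89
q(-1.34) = 4.29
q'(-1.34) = -5.63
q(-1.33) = 4.23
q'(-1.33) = -5.59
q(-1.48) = 5.12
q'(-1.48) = -6.25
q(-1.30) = 4.07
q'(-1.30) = -5.46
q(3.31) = 25.88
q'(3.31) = 14.92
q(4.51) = 46.97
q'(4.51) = 20.22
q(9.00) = 182.33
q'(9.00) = 40.07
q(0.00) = 0.71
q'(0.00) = 0.29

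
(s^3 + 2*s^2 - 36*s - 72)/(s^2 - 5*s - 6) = (s^2 + 8*s + 12)/(s + 1)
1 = 1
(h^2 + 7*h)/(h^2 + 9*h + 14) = h/(h + 2)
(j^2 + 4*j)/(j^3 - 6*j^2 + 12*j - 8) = j*(j + 4)/(j^3 - 6*j^2 + 12*j - 8)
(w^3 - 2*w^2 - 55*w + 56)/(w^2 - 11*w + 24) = (w^2 + 6*w - 7)/(w - 3)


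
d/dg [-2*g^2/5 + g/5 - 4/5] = 1/5 - 4*g/5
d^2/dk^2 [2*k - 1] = 0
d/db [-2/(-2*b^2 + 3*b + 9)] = 2*(3 - 4*b)/(-2*b^2 + 3*b + 9)^2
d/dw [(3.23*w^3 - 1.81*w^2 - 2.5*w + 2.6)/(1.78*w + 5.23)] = (11.4988*w^3 + 47.4569*w^2 - 18.9326*w - 17.703)/(3.1684*w^2 + 18.6188*w + 27.3529)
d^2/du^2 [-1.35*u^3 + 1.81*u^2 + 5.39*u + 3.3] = 3.62 - 8.1*u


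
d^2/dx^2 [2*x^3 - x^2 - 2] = 12*x - 2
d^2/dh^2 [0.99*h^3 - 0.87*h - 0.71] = 5.94*h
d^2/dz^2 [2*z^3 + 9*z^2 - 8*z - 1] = 12*z + 18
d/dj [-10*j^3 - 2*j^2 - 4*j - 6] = -30*j^2 - 4*j - 4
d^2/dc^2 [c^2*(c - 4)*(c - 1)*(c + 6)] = 20*c^3 + 12*c^2 - 156*c + 48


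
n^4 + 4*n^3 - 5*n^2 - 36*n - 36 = (n - 3)*(n + 2)^2*(n + 3)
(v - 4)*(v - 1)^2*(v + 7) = v^4 + v^3 - 33*v^2 + 59*v - 28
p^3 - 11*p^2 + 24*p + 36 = (p - 6)^2*(p + 1)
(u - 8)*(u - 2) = u^2 - 10*u + 16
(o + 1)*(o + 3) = o^2 + 4*o + 3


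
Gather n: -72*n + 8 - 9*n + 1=9 - 81*n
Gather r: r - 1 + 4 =r + 3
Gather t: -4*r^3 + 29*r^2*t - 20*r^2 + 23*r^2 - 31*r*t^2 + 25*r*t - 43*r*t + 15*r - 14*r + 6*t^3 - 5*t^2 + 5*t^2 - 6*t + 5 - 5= -4*r^3 + 3*r^2 - 31*r*t^2 + r + 6*t^3 + t*(29*r^2 - 18*r - 6)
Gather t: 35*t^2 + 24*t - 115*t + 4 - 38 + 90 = 35*t^2 - 91*t + 56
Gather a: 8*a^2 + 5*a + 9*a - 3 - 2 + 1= 8*a^2 + 14*a - 4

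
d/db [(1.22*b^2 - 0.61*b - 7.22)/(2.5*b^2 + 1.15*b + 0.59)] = (2.928*b^2 + 37.5396*b + 7.9431)/(6.25*b^4 + 5.75*b^3 + 4.2725*b^2 + 1.357*b + 0.3481)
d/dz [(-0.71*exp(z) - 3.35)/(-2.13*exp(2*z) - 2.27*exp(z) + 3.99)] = (-(0.71*exp(z) + 3.35)*(4.26*exp(z) + 2.27) + 1.5123*exp(2*z) + 1.6117*exp(z) - 2.8329)*exp(z)/(2.13*exp(2*z) + 2.27*exp(z) - 3.99)^2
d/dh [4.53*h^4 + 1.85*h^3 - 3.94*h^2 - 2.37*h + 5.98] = 18.12*h^3 + 5.55*h^2 - 7.88*h - 2.37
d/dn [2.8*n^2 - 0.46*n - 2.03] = 5.6*n - 0.46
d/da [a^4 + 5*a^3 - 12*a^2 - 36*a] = 4*a^3 + 15*a^2 - 24*a - 36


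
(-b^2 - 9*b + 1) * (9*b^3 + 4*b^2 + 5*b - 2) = -9*b^5 - 85*b^4 - 32*b^3 - 39*b^2 + 23*b - 2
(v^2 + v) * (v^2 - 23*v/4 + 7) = v^4 - 19*v^3/4 + 5*v^2/4 + 7*v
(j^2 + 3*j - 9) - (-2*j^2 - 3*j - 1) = 3*j^2 + 6*j - 8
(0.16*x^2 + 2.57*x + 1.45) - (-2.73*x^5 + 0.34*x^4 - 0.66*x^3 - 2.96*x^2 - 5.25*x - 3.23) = 2.73*x^5 - 0.34*x^4 + 0.66*x^3 + 3.12*x^2 + 7.82*x + 4.68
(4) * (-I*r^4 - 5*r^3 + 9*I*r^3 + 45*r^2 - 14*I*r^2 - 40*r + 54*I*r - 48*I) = -4*I*r^4 - 20*r^3 + 36*I*r^3 + 180*r^2 - 56*I*r^2 - 160*r + 216*I*r - 192*I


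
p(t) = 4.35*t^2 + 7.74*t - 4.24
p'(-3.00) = -18.36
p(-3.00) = 11.69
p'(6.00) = 59.94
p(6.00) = 198.80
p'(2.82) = 32.27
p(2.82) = 52.18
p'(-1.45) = -4.88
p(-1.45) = -6.32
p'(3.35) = 36.88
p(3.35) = 70.51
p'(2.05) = 25.58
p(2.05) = 29.91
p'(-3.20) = -20.10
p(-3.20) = 15.54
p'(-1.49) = -5.22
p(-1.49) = -6.12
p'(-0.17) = 6.26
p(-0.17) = -5.43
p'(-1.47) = -5.05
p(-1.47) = -6.22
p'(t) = 8.7*t + 7.74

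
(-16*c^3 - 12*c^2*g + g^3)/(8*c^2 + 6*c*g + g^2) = (-8*c^2 - 2*c*g + g^2)/(4*c + g)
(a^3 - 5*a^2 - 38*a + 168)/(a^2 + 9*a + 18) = (a^2 - 11*a + 28)/(a + 3)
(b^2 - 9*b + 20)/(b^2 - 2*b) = (b^2 - 9*b + 20)/(b*(b - 2))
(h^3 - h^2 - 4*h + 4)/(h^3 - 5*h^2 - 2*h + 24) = (h^2 - 3*h + 2)/(h^2 - 7*h + 12)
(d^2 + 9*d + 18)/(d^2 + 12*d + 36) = (d + 3)/(d + 6)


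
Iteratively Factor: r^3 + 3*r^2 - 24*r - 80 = (r + 4)*(r^2 - r - 20) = (r - 5)*(r + 4)*(r + 4)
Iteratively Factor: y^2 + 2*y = (y + 2)*(y)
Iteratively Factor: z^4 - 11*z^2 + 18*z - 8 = (z - 2)*(z^3 + 2*z^2 - 7*z + 4) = (z - 2)*(z - 1)*(z^2 + 3*z - 4) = (z - 2)*(z - 1)*(z + 4)*(z - 1)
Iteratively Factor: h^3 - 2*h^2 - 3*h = (h + 1)*(h^2 - 3*h) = h*(h + 1)*(h - 3)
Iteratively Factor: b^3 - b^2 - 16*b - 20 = (b + 2)*(b^2 - 3*b - 10) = (b - 5)*(b + 2)*(b + 2)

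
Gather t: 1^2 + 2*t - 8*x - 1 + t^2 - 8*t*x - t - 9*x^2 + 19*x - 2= t^2 + t*(1 - 8*x) - 9*x^2 + 11*x - 2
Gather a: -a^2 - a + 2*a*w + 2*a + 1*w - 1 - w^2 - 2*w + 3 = -a^2 + a*(2*w + 1) - w^2 - w + 2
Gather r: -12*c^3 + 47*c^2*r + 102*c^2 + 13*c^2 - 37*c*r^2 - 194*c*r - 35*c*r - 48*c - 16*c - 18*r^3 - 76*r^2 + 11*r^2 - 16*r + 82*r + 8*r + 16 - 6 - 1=-12*c^3 + 115*c^2 - 64*c - 18*r^3 + r^2*(-37*c - 65) + r*(47*c^2 - 229*c + 74) + 9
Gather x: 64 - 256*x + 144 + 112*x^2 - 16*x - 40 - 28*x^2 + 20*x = 84*x^2 - 252*x + 168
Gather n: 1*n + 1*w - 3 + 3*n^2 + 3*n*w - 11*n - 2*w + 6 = 3*n^2 + n*(3*w - 10) - w + 3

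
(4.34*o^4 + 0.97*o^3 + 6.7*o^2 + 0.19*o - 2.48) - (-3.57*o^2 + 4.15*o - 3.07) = 4.34*o^4 + 0.97*o^3 + 10.27*o^2 - 3.96*o + 0.59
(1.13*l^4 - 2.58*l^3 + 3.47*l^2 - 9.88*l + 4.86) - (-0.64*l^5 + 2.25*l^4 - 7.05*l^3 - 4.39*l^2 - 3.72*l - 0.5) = 0.64*l^5 - 1.12*l^4 + 4.47*l^3 + 7.86*l^2 - 6.16*l + 5.36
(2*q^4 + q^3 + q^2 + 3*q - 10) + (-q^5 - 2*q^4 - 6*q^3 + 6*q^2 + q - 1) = -q^5 - 5*q^3 + 7*q^2 + 4*q - 11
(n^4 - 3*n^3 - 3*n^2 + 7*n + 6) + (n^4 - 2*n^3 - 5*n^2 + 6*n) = 2*n^4 - 5*n^3 - 8*n^2 + 13*n + 6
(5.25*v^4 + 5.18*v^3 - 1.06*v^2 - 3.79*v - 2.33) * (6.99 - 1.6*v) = -8.4*v^5 + 28.4095*v^4 + 37.9042*v^3 - 1.3454*v^2 - 22.7641*v - 16.2867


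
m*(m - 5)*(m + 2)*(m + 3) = m^4 - 19*m^2 - 30*m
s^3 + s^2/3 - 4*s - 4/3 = (s - 2)*(s + 1/3)*(s + 2)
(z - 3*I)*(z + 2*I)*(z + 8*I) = z^3 + 7*I*z^2 + 14*z + 48*I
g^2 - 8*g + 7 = (g - 7)*(g - 1)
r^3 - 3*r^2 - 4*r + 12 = (r - 3)*(r - 2)*(r + 2)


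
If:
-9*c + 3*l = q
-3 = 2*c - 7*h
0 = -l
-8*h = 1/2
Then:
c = -55/32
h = -1/16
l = 0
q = 495/32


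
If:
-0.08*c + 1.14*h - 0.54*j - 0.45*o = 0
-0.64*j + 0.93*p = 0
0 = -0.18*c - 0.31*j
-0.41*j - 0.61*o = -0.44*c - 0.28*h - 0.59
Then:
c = -2.50260416666667*p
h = 0.466280295047418 - 0.714936592612106*p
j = 1.453125*p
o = 1.18124341412013 - 3.1100152938766*p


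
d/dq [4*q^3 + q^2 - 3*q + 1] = 12*q^2 + 2*q - 3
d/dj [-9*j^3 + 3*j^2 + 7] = 3*j*(2 - 9*j)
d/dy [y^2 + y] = 2*y + 1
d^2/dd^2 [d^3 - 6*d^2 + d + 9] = 6*d - 12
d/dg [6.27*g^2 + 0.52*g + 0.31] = 12.54*g + 0.52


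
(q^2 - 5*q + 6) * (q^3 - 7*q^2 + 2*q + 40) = q^5 - 12*q^4 + 43*q^3 - 12*q^2 - 188*q + 240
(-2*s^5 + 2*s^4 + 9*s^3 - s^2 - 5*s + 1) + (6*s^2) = -2*s^5 + 2*s^4 + 9*s^3 + 5*s^2 - 5*s + 1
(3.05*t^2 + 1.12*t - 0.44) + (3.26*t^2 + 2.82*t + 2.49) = 6.31*t^2 + 3.94*t + 2.05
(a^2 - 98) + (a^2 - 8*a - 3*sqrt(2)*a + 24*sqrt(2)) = 2*a^2 - 8*a - 3*sqrt(2)*a - 98 + 24*sqrt(2)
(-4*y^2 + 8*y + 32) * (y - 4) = -4*y^3 + 24*y^2 - 128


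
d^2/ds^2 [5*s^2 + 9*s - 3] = 10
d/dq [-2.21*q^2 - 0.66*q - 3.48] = -4.42*q - 0.66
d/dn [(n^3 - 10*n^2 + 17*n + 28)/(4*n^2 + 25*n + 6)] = 2*(2*n^4 + 25*n^3 - 150*n^2 - 172*n - 299)/(16*n^4 + 200*n^3 + 673*n^2 + 300*n + 36)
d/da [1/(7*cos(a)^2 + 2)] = 28*sin(2*a)/(7*cos(2*a) + 11)^2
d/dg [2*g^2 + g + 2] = 4*g + 1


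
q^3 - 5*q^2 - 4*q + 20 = (q - 5)*(q - 2)*(q + 2)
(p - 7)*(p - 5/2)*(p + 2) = p^3 - 15*p^2/2 - 3*p/2 + 35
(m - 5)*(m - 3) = m^2 - 8*m + 15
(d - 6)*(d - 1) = d^2 - 7*d + 6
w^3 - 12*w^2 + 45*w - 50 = (w - 5)^2*(w - 2)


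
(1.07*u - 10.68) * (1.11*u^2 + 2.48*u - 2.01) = 1.1877*u^3 - 9.2012*u^2 - 28.6371*u + 21.4668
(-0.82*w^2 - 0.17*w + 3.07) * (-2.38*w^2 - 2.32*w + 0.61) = 1.9516*w^4 + 2.307*w^3 - 7.4124*w^2 - 7.2261*w + 1.8727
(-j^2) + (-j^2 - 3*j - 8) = -2*j^2 - 3*j - 8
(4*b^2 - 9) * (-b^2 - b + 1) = -4*b^4 - 4*b^3 + 13*b^2 + 9*b - 9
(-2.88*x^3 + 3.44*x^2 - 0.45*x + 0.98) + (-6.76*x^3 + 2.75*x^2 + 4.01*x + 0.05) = -9.64*x^3 + 6.19*x^2 + 3.56*x + 1.03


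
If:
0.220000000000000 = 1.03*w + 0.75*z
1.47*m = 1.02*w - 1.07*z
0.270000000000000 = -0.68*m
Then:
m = -0.40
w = -0.11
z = 0.44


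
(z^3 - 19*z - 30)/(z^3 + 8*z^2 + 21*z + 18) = (z - 5)/(z + 3)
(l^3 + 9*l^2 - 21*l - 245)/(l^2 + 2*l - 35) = l + 7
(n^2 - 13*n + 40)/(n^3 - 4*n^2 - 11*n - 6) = (-n^2 + 13*n - 40)/(-n^3 + 4*n^2 + 11*n + 6)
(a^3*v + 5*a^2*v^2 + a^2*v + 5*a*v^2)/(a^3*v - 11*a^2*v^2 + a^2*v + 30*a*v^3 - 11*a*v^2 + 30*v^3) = a*(a + 5*v)/(a^2 - 11*a*v + 30*v^2)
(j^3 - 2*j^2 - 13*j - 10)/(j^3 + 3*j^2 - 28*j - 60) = (j + 1)/(j + 6)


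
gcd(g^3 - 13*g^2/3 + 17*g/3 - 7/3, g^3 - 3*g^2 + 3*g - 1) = g^2 - 2*g + 1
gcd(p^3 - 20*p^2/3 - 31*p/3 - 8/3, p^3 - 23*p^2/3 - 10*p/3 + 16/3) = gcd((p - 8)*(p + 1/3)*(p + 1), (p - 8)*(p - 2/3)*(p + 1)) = p^2 - 7*p - 8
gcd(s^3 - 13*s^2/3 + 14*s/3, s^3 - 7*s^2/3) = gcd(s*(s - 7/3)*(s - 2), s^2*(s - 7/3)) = s^2 - 7*s/3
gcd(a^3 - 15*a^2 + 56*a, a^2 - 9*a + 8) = a - 8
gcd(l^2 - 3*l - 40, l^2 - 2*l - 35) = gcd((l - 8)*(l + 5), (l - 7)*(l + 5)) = l + 5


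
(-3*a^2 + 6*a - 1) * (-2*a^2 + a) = 6*a^4 - 15*a^3 + 8*a^2 - a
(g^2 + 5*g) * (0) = 0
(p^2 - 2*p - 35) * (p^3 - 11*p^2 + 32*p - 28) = p^5 - 13*p^4 + 19*p^3 + 293*p^2 - 1064*p + 980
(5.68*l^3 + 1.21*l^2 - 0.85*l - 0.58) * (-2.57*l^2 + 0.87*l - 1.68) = -14.5976*l^5 + 1.8319*l^4 - 6.3052*l^3 - 1.2817*l^2 + 0.9234*l + 0.9744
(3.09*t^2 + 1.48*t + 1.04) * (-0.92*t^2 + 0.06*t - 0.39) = -2.8428*t^4 - 1.1762*t^3 - 2.0731*t^2 - 0.5148*t - 0.4056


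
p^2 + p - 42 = (p - 6)*(p + 7)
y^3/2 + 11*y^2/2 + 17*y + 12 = (y/2 + 1/2)*(y + 4)*(y + 6)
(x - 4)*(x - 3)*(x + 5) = x^3 - 2*x^2 - 23*x + 60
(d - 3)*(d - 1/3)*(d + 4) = d^3 + 2*d^2/3 - 37*d/3 + 4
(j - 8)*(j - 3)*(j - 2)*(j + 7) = j^4 - 6*j^3 - 45*j^2 + 274*j - 336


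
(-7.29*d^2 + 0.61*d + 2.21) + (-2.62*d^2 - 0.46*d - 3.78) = -9.91*d^2 + 0.15*d - 1.57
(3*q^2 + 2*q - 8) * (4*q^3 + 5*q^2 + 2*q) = 12*q^5 + 23*q^4 - 16*q^3 - 36*q^2 - 16*q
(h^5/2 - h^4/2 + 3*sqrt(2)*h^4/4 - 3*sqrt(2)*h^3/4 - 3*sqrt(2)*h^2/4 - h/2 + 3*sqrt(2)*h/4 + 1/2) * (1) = h^5/2 - h^4/2 + 3*sqrt(2)*h^4/4 - 3*sqrt(2)*h^3/4 - 3*sqrt(2)*h^2/4 - h/2 + 3*sqrt(2)*h/4 + 1/2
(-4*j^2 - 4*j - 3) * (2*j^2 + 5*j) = -8*j^4 - 28*j^3 - 26*j^2 - 15*j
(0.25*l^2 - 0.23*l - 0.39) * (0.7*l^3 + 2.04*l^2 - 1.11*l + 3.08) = 0.175*l^5 + 0.349*l^4 - 1.0197*l^3 + 0.2297*l^2 - 0.2755*l - 1.2012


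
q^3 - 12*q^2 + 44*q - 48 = (q - 6)*(q - 4)*(q - 2)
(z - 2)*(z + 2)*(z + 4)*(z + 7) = z^4 + 11*z^3 + 24*z^2 - 44*z - 112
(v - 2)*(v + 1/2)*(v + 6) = v^3 + 9*v^2/2 - 10*v - 6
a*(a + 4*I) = a^2 + 4*I*a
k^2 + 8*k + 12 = (k + 2)*(k + 6)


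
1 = 1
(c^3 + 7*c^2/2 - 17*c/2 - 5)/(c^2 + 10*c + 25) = (c^2 - 3*c/2 - 1)/(c + 5)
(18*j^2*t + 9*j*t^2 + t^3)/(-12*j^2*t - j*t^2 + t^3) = (6*j + t)/(-4*j + t)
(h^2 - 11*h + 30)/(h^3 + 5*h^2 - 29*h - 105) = (h - 6)/(h^2 + 10*h + 21)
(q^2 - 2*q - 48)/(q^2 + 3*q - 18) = (q - 8)/(q - 3)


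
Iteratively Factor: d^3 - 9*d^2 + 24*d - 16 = (d - 1)*(d^2 - 8*d + 16) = (d - 4)*(d - 1)*(d - 4)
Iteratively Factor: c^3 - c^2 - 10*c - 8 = (c + 2)*(c^2 - 3*c - 4) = (c + 1)*(c + 2)*(c - 4)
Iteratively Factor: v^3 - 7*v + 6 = (v - 2)*(v^2 + 2*v - 3) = (v - 2)*(v + 3)*(v - 1)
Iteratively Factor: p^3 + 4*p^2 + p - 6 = (p + 3)*(p^2 + p - 2) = (p - 1)*(p + 3)*(p + 2)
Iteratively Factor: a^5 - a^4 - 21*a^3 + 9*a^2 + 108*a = (a - 4)*(a^4 + 3*a^3 - 9*a^2 - 27*a) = (a - 4)*(a + 3)*(a^3 - 9*a) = (a - 4)*(a - 3)*(a + 3)*(a^2 + 3*a) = (a - 4)*(a - 3)*(a + 3)^2*(a)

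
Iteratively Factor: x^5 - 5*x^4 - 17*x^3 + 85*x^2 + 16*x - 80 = (x - 1)*(x^4 - 4*x^3 - 21*x^2 + 64*x + 80) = (x - 1)*(x + 4)*(x^3 - 8*x^2 + 11*x + 20) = (x - 1)*(x + 1)*(x + 4)*(x^2 - 9*x + 20) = (x - 5)*(x - 1)*(x + 1)*(x + 4)*(x - 4)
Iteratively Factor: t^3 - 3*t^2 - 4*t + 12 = (t + 2)*(t^2 - 5*t + 6) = (t - 2)*(t + 2)*(t - 3)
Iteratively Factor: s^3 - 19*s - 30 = (s + 2)*(s^2 - 2*s - 15) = (s - 5)*(s + 2)*(s + 3)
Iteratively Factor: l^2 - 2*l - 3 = (l + 1)*(l - 3)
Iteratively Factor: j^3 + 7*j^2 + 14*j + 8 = (j + 1)*(j^2 + 6*j + 8) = (j + 1)*(j + 2)*(j + 4)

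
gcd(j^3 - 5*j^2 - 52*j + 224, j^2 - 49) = j + 7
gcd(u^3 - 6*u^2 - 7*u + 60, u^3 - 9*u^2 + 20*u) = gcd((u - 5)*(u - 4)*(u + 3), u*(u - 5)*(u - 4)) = u^2 - 9*u + 20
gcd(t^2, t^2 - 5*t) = t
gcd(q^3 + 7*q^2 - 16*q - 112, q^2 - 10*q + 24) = q - 4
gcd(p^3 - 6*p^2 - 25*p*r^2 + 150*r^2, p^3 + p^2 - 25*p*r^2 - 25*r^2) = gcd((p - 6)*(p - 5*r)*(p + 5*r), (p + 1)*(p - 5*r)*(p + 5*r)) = p^2 - 25*r^2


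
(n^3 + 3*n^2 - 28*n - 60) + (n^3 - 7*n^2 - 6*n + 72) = 2*n^3 - 4*n^2 - 34*n + 12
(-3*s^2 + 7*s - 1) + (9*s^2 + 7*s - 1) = 6*s^2 + 14*s - 2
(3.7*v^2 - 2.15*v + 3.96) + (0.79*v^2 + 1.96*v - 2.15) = 4.49*v^2 - 0.19*v + 1.81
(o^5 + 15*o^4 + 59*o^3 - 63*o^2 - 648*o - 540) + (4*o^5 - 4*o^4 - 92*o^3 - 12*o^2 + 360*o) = 5*o^5 + 11*o^4 - 33*o^3 - 75*o^2 - 288*o - 540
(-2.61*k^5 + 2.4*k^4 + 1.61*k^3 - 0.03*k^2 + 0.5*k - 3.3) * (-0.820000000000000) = 2.1402*k^5 - 1.968*k^4 - 1.3202*k^3 + 0.0246*k^2 - 0.41*k + 2.706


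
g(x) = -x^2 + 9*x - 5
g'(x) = 9 - 2*x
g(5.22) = 14.73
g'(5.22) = -1.44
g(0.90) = 2.29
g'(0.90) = 7.20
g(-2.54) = -34.31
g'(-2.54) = 14.08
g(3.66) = 14.54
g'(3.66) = 1.68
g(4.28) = 15.20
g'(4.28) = 0.44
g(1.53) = 6.43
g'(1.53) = 5.94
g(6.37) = 11.75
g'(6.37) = -3.74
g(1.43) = 5.83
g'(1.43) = 6.14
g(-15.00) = -365.00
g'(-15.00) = 39.00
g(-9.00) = -167.00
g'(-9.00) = 27.00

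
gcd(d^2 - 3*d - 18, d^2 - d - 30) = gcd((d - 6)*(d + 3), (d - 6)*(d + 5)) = d - 6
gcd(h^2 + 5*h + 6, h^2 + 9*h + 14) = h + 2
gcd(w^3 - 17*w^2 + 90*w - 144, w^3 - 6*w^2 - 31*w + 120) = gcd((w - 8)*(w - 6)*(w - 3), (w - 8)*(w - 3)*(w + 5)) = w^2 - 11*w + 24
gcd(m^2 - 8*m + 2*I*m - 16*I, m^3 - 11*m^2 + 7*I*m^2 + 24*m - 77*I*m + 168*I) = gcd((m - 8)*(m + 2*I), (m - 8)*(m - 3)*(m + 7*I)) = m - 8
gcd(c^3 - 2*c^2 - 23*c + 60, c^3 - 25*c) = c + 5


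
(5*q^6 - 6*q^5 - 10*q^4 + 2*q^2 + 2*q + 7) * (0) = 0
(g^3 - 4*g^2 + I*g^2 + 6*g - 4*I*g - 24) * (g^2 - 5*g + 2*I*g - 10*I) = g^5 - 9*g^4 + 3*I*g^4 + 24*g^3 - 27*I*g^3 - 36*g^2 + 72*I*g^2 + 80*g - 108*I*g + 240*I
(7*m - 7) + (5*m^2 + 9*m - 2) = 5*m^2 + 16*m - 9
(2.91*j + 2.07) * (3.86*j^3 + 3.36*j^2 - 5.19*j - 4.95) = 11.2326*j^4 + 17.7678*j^3 - 8.1477*j^2 - 25.1478*j - 10.2465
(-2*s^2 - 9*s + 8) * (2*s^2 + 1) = -4*s^4 - 18*s^3 + 14*s^2 - 9*s + 8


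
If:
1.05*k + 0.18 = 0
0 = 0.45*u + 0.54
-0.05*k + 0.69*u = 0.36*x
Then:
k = -0.17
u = -1.20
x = -2.28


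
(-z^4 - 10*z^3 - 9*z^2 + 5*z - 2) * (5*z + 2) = -5*z^5 - 52*z^4 - 65*z^3 + 7*z^2 - 4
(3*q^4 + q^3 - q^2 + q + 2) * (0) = 0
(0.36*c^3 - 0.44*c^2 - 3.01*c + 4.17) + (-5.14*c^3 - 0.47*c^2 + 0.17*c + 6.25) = -4.78*c^3 - 0.91*c^2 - 2.84*c + 10.42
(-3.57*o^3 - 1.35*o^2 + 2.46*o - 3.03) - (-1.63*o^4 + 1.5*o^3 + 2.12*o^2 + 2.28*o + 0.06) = 1.63*o^4 - 5.07*o^3 - 3.47*o^2 + 0.18*o - 3.09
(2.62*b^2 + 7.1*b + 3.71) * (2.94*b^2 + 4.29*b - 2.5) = 7.7028*b^4 + 32.1138*b^3 + 34.8164*b^2 - 1.8341*b - 9.275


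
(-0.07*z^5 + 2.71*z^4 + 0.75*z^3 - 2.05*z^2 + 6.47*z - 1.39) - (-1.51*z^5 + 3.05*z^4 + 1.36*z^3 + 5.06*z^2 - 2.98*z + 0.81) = 1.44*z^5 - 0.34*z^4 - 0.61*z^3 - 7.11*z^2 + 9.45*z - 2.2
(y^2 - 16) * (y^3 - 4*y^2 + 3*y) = y^5 - 4*y^4 - 13*y^3 + 64*y^2 - 48*y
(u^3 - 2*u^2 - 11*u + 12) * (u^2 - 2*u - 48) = u^5 - 4*u^4 - 55*u^3 + 130*u^2 + 504*u - 576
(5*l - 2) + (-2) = 5*l - 4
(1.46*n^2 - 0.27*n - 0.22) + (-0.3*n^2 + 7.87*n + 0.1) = 1.16*n^2 + 7.6*n - 0.12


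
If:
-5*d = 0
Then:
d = 0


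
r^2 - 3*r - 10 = (r - 5)*(r + 2)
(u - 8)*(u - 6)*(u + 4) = u^3 - 10*u^2 - 8*u + 192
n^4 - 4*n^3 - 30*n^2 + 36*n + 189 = (n - 7)*(n - 3)*(n + 3)^2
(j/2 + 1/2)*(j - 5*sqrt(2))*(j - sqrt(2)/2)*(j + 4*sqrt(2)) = j^4/2 - 3*sqrt(2)*j^3/4 + j^3/2 - 39*j^2/2 - 3*sqrt(2)*j^2/4 - 39*j/2 + 10*sqrt(2)*j + 10*sqrt(2)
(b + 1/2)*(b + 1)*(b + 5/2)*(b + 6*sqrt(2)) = b^4 + 4*b^3 + 6*sqrt(2)*b^3 + 17*b^2/4 + 24*sqrt(2)*b^2 + 5*b/4 + 51*sqrt(2)*b/2 + 15*sqrt(2)/2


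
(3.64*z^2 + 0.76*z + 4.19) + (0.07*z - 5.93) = 3.64*z^2 + 0.83*z - 1.74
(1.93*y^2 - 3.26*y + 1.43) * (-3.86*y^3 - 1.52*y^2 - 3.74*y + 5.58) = -7.4498*y^5 + 9.65*y^4 - 7.7828*y^3 + 20.7882*y^2 - 23.539*y + 7.9794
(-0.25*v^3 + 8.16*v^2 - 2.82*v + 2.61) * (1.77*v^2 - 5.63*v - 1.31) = -0.4425*v^5 + 15.8507*v^4 - 50.6047*v^3 + 9.8067*v^2 - 11.0001*v - 3.4191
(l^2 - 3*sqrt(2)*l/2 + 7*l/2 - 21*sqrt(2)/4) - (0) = l^2 - 3*sqrt(2)*l/2 + 7*l/2 - 21*sqrt(2)/4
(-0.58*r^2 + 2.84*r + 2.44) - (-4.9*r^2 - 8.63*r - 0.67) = 4.32*r^2 + 11.47*r + 3.11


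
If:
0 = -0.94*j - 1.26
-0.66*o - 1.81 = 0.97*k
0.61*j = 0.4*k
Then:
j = -1.34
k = -2.04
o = 0.26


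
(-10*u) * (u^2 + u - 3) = -10*u^3 - 10*u^2 + 30*u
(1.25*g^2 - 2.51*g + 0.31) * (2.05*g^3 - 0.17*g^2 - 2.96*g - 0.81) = 2.5625*g^5 - 5.358*g^4 - 2.6378*g^3 + 6.3644*g^2 + 1.1155*g - 0.2511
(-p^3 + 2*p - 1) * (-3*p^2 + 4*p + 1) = 3*p^5 - 4*p^4 - 7*p^3 + 11*p^2 - 2*p - 1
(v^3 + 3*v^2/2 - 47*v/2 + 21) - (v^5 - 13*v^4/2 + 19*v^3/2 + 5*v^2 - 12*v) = -v^5 + 13*v^4/2 - 17*v^3/2 - 7*v^2/2 - 23*v/2 + 21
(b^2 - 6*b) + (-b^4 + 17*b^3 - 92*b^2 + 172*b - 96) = -b^4 + 17*b^3 - 91*b^2 + 166*b - 96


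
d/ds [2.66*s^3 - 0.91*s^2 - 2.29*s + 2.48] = 7.98*s^2 - 1.82*s - 2.29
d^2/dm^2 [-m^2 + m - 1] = -2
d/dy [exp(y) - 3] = exp(y)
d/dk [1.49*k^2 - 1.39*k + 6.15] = 2.98*k - 1.39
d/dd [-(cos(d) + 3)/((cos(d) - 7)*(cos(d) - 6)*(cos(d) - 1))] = (-2*cos(d)^3 + 5*cos(d)^2 + 84*cos(d) - 207)*sin(d)/((cos(d) - 7)^2*(cos(d) - 6)^2*(cos(d) - 1)^2)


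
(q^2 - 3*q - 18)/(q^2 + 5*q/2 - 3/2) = 2*(q - 6)/(2*q - 1)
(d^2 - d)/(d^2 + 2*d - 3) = d/(d + 3)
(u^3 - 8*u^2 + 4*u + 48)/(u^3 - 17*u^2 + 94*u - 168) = (u + 2)/(u - 7)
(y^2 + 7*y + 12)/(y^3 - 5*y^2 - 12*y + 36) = (y + 4)/(y^2 - 8*y + 12)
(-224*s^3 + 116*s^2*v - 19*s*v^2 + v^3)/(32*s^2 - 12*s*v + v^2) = -7*s + v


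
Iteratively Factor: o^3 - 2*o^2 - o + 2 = (o + 1)*(o^2 - 3*o + 2) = (o - 2)*(o + 1)*(o - 1)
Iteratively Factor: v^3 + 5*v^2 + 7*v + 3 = (v + 1)*(v^2 + 4*v + 3) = (v + 1)^2*(v + 3)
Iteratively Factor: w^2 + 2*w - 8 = (w + 4)*(w - 2)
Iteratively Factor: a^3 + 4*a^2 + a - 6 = (a - 1)*(a^2 + 5*a + 6) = (a - 1)*(a + 2)*(a + 3)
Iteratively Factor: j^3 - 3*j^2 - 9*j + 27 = (j - 3)*(j^2 - 9) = (j - 3)*(j + 3)*(j - 3)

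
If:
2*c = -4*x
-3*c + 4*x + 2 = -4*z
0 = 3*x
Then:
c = 0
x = 0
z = -1/2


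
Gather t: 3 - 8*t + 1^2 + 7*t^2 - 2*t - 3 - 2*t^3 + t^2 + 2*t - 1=-2*t^3 + 8*t^2 - 8*t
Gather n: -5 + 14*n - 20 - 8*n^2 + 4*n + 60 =-8*n^2 + 18*n + 35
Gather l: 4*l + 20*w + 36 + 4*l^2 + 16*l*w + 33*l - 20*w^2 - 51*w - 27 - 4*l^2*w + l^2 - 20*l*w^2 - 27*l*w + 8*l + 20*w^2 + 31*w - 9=l^2*(5 - 4*w) + l*(-20*w^2 - 11*w + 45)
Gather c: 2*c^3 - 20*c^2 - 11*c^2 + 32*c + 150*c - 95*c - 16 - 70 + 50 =2*c^3 - 31*c^2 + 87*c - 36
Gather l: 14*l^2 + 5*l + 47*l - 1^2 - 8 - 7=14*l^2 + 52*l - 16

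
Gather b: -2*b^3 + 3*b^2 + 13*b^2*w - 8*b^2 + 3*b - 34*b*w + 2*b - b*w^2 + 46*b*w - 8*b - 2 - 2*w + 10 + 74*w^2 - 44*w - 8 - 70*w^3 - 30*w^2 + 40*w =-2*b^3 + b^2*(13*w - 5) + b*(-w^2 + 12*w - 3) - 70*w^3 + 44*w^2 - 6*w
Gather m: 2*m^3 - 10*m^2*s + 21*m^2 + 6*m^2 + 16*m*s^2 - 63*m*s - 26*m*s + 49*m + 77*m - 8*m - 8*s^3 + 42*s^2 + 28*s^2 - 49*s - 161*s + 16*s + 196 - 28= 2*m^3 + m^2*(27 - 10*s) + m*(16*s^2 - 89*s + 118) - 8*s^3 + 70*s^2 - 194*s + 168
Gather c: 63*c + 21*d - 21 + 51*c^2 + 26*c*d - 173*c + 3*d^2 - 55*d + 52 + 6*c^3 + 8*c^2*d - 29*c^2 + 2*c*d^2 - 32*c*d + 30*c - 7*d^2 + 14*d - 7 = 6*c^3 + c^2*(8*d + 22) + c*(2*d^2 - 6*d - 80) - 4*d^2 - 20*d + 24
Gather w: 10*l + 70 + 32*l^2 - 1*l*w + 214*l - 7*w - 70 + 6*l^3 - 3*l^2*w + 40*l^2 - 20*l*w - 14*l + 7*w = 6*l^3 + 72*l^2 + 210*l + w*(-3*l^2 - 21*l)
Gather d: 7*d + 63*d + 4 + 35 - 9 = 70*d + 30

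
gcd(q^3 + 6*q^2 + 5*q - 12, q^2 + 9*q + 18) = q + 3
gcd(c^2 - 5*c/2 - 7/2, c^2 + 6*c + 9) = 1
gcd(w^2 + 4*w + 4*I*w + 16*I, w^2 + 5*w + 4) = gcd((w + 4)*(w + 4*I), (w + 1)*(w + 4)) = w + 4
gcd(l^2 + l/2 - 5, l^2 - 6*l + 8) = l - 2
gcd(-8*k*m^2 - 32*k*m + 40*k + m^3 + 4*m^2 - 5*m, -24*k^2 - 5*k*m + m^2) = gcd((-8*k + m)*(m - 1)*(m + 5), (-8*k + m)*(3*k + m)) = 8*k - m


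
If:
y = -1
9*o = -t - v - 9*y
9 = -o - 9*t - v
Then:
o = 9/8 - v/10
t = -v/10 - 9/8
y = -1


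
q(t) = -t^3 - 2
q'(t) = -3*t^2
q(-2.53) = 14.19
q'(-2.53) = -19.20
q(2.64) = -20.40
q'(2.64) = -20.91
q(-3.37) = 36.27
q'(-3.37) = -34.07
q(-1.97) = 5.65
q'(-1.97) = -11.64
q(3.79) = -56.44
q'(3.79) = -43.09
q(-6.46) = 267.59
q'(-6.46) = -125.19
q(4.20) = -76.09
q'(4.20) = -52.92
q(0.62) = -2.24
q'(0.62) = -1.15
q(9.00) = -731.00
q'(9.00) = -243.00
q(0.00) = -2.00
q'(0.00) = 0.00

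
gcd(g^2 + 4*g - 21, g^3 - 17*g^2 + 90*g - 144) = g - 3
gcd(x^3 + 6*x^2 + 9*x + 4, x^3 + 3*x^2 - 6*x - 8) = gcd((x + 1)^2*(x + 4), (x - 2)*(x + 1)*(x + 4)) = x^2 + 5*x + 4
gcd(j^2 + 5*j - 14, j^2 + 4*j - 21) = j + 7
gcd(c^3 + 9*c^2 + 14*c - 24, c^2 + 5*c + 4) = c + 4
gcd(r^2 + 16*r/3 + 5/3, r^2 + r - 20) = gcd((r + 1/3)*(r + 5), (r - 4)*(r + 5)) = r + 5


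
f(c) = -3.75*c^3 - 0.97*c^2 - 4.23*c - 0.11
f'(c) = -11.25*c^2 - 1.94*c - 4.23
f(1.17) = -12.39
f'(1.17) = -21.90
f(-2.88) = 93.61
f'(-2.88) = -91.95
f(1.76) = -31.00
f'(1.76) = -42.49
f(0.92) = -7.74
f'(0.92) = -15.54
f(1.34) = -16.54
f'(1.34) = -27.03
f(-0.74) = 4.01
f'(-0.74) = -8.95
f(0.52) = -3.10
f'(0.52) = -8.28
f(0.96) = -8.38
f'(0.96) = -16.46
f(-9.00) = 2693.14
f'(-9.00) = -898.02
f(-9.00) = 2693.14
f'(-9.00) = -898.02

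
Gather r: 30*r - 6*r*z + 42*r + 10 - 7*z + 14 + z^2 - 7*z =r*(72 - 6*z) + z^2 - 14*z + 24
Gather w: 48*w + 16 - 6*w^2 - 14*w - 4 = -6*w^2 + 34*w + 12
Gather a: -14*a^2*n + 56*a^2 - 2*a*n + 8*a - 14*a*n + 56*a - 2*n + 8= a^2*(56 - 14*n) + a*(64 - 16*n) - 2*n + 8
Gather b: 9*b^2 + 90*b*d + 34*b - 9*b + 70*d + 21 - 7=9*b^2 + b*(90*d + 25) + 70*d + 14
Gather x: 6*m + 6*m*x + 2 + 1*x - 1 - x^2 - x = 6*m*x + 6*m - x^2 + 1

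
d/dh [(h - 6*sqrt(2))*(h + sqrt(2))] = 2*h - 5*sqrt(2)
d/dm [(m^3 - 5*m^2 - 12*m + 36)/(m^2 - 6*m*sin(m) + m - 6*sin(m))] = ((3*m^2 - 10*m - 12)*(m^2 - 6*m*sin(m) + m - 6*sin(m)) + (m^3 - 5*m^2 - 12*m + 36)*(6*m*cos(m) - 2*m + 6*sqrt(2)*sin(m + pi/4) - 1))/((m + 1)^2*(m - 6*sin(m))^2)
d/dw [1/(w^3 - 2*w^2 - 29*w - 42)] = (-3*w^2 + 4*w + 29)/(-w^3 + 2*w^2 + 29*w + 42)^2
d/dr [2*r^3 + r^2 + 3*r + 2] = 6*r^2 + 2*r + 3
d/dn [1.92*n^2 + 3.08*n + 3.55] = 3.84*n + 3.08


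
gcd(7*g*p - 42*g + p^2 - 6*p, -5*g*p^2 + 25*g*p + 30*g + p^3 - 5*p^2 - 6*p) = p - 6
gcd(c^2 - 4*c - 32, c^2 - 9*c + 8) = c - 8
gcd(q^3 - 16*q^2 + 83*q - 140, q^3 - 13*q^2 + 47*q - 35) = q^2 - 12*q + 35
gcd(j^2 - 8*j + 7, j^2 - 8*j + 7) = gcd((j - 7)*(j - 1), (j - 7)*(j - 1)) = j^2 - 8*j + 7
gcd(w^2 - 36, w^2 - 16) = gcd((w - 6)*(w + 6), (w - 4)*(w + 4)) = 1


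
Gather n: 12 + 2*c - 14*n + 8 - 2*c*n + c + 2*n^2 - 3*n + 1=3*c + 2*n^2 + n*(-2*c - 17) + 21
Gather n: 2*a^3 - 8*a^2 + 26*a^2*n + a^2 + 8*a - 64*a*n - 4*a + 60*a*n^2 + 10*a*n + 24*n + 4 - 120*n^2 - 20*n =2*a^3 - 7*a^2 + 4*a + n^2*(60*a - 120) + n*(26*a^2 - 54*a + 4) + 4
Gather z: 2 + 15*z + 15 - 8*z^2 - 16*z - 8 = -8*z^2 - z + 9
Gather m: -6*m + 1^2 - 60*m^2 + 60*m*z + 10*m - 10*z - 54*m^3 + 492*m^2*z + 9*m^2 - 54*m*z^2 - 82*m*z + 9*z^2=-54*m^3 + m^2*(492*z - 51) + m*(-54*z^2 - 22*z + 4) + 9*z^2 - 10*z + 1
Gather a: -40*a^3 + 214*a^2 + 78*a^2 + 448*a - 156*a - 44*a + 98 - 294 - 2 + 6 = -40*a^3 + 292*a^2 + 248*a - 192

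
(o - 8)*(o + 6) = o^2 - 2*o - 48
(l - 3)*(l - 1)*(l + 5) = l^3 + l^2 - 17*l + 15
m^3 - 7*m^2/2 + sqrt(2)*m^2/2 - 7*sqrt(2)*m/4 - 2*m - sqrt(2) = (m - 4)*(m + 1/2)*(m + sqrt(2)/2)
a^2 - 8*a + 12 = (a - 6)*(a - 2)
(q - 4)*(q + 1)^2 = q^3 - 2*q^2 - 7*q - 4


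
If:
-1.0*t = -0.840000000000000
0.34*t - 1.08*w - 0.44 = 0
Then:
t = 0.84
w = -0.14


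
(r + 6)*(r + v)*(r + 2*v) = r^3 + 3*r^2*v + 6*r^2 + 2*r*v^2 + 18*r*v + 12*v^2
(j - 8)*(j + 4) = j^2 - 4*j - 32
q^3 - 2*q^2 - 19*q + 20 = (q - 5)*(q - 1)*(q + 4)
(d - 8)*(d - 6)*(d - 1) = d^3 - 15*d^2 + 62*d - 48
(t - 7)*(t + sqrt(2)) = t^2 - 7*t + sqrt(2)*t - 7*sqrt(2)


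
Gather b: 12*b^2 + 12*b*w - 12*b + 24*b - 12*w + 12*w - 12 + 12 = 12*b^2 + b*(12*w + 12)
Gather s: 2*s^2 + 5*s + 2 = 2*s^2 + 5*s + 2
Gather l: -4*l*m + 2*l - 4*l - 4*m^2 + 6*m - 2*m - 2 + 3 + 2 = l*(-4*m - 2) - 4*m^2 + 4*m + 3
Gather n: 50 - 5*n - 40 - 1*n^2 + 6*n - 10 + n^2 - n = 0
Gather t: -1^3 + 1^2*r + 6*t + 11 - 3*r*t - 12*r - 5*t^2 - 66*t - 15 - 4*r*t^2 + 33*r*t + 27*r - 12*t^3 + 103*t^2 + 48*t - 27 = 16*r - 12*t^3 + t^2*(98 - 4*r) + t*(30*r - 12) - 32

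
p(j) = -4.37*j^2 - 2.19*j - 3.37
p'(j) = -8.74*j - 2.19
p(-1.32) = -8.09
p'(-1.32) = 9.35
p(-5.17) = -108.85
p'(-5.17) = 43.00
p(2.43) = -34.50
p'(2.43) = -23.43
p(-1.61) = -11.17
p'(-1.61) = 11.88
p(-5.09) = -105.44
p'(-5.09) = 42.30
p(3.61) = -68.23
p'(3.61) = -33.74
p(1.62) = -18.39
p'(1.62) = -16.35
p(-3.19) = -40.85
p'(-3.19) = 25.69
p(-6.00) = -147.55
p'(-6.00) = 50.25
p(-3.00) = -36.13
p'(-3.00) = 24.03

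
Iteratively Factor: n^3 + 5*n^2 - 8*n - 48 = (n + 4)*(n^2 + n - 12) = (n - 3)*(n + 4)*(n + 4)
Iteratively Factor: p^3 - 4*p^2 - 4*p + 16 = (p + 2)*(p^2 - 6*p + 8) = (p - 2)*(p + 2)*(p - 4)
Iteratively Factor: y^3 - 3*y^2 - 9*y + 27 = (y + 3)*(y^2 - 6*y + 9) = (y - 3)*(y + 3)*(y - 3)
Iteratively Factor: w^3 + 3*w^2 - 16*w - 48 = (w + 3)*(w^2 - 16) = (w + 3)*(w + 4)*(w - 4)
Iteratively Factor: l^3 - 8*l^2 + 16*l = (l - 4)*(l^2 - 4*l) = l*(l - 4)*(l - 4)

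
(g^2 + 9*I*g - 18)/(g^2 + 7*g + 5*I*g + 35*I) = (g^2 + 9*I*g - 18)/(g^2 + g*(7 + 5*I) + 35*I)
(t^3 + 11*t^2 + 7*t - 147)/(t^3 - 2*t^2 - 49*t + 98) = (t^2 + 4*t - 21)/(t^2 - 9*t + 14)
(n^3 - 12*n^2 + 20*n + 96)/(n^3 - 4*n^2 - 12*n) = (n - 8)/n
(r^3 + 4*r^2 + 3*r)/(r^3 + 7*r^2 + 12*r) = (r + 1)/(r + 4)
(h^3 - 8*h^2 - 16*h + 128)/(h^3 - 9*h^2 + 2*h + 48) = (h^2 - 16)/(h^2 - h - 6)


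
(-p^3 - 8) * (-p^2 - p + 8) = p^5 + p^4 - 8*p^3 + 8*p^2 + 8*p - 64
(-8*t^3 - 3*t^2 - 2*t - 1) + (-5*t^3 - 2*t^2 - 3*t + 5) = -13*t^3 - 5*t^2 - 5*t + 4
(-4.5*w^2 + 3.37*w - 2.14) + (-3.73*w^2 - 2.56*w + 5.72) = -8.23*w^2 + 0.81*w + 3.58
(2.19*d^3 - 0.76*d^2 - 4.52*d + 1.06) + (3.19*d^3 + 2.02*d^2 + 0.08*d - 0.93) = 5.38*d^3 + 1.26*d^2 - 4.44*d + 0.13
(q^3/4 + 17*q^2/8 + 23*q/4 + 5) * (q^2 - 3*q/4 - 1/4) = q^5/4 + 31*q^4/16 + 131*q^3/32 + 5*q^2/32 - 83*q/16 - 5/4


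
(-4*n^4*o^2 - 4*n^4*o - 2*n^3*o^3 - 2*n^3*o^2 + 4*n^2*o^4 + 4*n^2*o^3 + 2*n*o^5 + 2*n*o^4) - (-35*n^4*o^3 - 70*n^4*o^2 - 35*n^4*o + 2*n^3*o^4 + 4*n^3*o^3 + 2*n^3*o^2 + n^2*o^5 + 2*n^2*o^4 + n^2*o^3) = 35*n^4*o^3 + 66*n^4*o^2 + 31*n^4*o - 2*n^3*o^4 - 6*n^3*o^3 - 4*n^3*o^2 - n^2*o^5 + 2*n^2*o^4 + 3*n^2*o^3 + 2*n*o^5 + 2*n*o^4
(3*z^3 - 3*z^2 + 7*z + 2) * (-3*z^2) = -9*z^5 + 9*z^4 - 21*z^3 - 6*z^2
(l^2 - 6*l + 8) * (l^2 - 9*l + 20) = l^4 - 15*l^3 + 82*l^2 - 192*l + 160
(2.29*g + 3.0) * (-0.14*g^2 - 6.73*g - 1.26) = -0.3206*g^3 - 15.8317*g^2 - 23.0754*g - 3.78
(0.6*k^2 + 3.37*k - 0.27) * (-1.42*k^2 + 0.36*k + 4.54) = -0.852*k^4 - 4.5694*k^3 + 4.3206*k^2 + 15.2026*k - 1.2258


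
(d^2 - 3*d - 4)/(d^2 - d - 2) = (d - 4)/(d - 2)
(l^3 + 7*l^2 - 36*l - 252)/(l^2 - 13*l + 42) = (l^2 + 13*l + 42)/(l - 7)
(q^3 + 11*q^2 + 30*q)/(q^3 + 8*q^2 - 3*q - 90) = q/(q - 3)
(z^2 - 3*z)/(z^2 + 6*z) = (z - 3)/(z + 6)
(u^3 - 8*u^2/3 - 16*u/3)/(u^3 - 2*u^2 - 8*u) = (u + 4/3)/(u + 2)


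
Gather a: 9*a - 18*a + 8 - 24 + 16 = -9*a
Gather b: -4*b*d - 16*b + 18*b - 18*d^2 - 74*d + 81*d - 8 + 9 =b*(2 - 4*d) - 18*d^2 + 7*d + 1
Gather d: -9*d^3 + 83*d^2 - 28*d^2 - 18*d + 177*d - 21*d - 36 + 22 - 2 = -9*d^3 + 55*d^2 + 138*d - 16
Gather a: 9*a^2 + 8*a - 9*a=9*a^2 - a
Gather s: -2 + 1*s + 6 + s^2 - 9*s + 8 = s^2 - 8*s + 12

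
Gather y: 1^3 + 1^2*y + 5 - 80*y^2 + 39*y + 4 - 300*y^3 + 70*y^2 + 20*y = -300*y^3 - 10*y^2 + 60*y + 10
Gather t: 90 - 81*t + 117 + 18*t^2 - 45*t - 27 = 18*t^2 - 126*t + 180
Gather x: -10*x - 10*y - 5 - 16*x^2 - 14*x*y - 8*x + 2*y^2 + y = -16*x^2 + x*(-14*y - 18) + 2*y^2 - 9*y - 5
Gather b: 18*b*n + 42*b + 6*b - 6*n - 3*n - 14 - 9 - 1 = b*(18*n + 48) - 9*n - 24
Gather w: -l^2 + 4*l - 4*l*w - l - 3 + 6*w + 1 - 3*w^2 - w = -l^2 + 3*l - 3*w^2 + w*(5 - 4*l) - 2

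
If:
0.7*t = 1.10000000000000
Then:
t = 1.57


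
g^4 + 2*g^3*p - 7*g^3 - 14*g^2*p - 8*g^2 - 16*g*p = g*(g - 8)*(g + 1)*(g + 2*p)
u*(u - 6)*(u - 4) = u^3 - 10*u^2 + 24*u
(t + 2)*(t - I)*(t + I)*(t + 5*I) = t^4 + 2*t^3 + 5*I*t^3 + t^2 + 10*I*t^2 + 2*t + 5*I*t + 10*I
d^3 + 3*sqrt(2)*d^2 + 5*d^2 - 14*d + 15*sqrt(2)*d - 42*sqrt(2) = (d - 2)*(d + 7)*(d + 3*sqrt(2))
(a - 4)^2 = a^2 - 8*a + 16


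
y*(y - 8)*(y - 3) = y^3 - 11*y^2 + 24*y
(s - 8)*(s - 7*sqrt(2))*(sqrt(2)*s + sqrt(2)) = sqrt(2)*s^3 - 14*s^2 - 7*sqrt(2)*s^2 - 8*sqrt(2)*s + 98*s + 112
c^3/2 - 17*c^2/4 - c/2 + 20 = (c/2 + 1)*(c - 8)*(c - 5/2)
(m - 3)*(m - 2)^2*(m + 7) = m^4 - 33*m^2 + 100*m - 84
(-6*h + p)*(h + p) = -6*h^2 - 5*h*p + p^2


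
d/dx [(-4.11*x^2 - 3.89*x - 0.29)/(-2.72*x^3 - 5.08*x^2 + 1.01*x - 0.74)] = (-11.1792*x^4 - 21.1616*x^3 - 26.2787*x^2 + 3.1364*x + 3.1715)/(7.3984*x^6 + 27.6352*x^5 + 20.312*x^4 - 6.236*x^3 + 8.5385*x^2 - 1.4948*x + 0.5476)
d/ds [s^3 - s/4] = 3*s^2 - 1/4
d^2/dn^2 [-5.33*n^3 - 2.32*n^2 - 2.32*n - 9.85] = -31.98*n - 4.64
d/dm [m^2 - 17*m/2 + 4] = 2*m - 17/2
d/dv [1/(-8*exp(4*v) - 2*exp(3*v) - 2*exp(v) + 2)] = (16*exp(3*v) + 3*exp(2*v) + 1)*exp(v)/(2*(4*exp(4*v) + exp(3*v) + exp(v) - 1)^2)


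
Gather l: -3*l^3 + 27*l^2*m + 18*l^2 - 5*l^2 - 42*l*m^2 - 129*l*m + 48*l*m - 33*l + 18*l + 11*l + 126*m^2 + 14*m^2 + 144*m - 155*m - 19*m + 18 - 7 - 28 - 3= -3*l^3 + l^2*(27*m + 13) + l*(-42*m^2 - 81*m - 4) + 140*m^2 - 30*m - 20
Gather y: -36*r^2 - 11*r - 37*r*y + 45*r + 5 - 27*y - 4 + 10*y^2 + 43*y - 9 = -36*r^2 + 34*r + 10*y^2 + y*(16 - 37*r) - 8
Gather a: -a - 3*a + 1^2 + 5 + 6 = 12 - 4*a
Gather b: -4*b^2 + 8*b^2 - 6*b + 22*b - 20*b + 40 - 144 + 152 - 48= 4*b^2 - 4*b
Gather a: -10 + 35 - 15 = 10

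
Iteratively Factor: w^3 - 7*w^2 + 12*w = (w)*(w^2 - 7*w + 12) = w*(w - 4)*(w - 3)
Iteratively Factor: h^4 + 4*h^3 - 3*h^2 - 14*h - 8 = (h + 4)*(h^3 - 3*h - 2) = (h - 2)*(h + 4)*(h^2 + 2*h + 1) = (h - 2)*(h + 1)*(h + 4)*(h + 1)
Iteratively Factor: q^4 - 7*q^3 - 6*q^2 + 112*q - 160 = (q - 4)*(q^3 - 3*q^2 - 18*q + 40) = (q - 5)*(q - 4)*(q^2 + 2*q - 8) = (q - 5)*(q - 4)*(q + 4)*(q - 2)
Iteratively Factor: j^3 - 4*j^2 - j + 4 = (j + 1)*(j^2 - 5*j + 4) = (j - 4)*(j + 1)*(j - 1)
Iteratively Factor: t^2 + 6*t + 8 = (t + 4)*(t + 2)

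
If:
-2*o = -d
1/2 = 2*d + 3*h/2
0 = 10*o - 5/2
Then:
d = 1/2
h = -1/3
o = 1/4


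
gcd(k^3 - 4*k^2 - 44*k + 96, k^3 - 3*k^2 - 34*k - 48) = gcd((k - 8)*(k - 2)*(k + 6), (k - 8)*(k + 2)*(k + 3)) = k - 8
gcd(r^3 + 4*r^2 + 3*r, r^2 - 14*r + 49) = 1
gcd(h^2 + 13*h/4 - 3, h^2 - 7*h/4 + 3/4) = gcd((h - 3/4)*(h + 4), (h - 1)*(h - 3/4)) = h - 3/4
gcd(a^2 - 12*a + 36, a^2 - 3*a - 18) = a - 6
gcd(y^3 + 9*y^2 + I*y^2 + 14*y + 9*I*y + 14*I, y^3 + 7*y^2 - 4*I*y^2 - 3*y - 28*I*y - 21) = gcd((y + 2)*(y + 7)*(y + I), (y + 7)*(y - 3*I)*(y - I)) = y + 7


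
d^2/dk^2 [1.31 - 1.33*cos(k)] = 1.33*cos(k)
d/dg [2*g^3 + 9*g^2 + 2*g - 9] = 6*g^2 + 18*g + 2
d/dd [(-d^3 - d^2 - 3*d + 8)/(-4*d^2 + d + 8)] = (4*d^4 - 2*d^3 - 37*d^2 + 48*d - 32)/(16*d^4 - 8*d^3 - 63*d^2 + 16*d + 64)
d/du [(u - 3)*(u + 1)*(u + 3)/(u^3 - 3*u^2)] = 2*(-2*u - 3)/u^3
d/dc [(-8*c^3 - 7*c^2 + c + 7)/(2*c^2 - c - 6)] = (-16*c^4 + 16*c^3 + 149*c^2 + 56*c + 1)/(4*c^4 - 4*c^3 - 23*c^2 + 12*c + 36)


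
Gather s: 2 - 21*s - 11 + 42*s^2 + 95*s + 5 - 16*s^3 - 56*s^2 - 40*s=-16*s^3 - 14*s^2 + 34*s - 4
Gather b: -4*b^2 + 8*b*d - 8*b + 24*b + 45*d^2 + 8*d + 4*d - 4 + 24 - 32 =-4*b^2 + b*(8*d + 16) + 45*d^2 + 12*d - 12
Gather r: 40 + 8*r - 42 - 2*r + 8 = 6*r + 6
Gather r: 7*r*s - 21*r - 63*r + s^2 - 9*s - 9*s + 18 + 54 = r*(7*s - 84) + s^2 - 18*s + 72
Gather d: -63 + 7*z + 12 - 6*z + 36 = z - 15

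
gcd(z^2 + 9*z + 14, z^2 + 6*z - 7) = z + 7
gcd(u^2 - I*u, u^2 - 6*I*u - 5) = u - I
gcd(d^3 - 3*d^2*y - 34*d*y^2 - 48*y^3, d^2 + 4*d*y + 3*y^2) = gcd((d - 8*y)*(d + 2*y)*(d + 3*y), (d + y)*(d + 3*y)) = d + 3*y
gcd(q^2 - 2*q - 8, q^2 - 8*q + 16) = q - 4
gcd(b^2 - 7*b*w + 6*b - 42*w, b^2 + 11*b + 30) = b + 6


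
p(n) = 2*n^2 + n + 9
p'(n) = 4*n + 1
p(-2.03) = 15.21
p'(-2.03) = -7.12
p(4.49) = 53.81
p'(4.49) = 18.96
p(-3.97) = 36.55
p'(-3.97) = -14.88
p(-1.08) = 10.25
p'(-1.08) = -3.32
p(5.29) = 70.26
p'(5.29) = 22.16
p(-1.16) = 10.53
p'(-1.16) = -3.64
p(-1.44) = 11.71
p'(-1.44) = -4.76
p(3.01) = 30.13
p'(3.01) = 13.04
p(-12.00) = 285.00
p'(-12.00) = -47.00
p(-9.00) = 162.00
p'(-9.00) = -35.00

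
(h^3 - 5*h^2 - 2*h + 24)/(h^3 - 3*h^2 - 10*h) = (h^2 - 7*h + 12)/(h*(h - 5))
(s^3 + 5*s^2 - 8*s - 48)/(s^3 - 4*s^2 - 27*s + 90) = (s^2 + 8*s + 16)/(s^2 - s - 30)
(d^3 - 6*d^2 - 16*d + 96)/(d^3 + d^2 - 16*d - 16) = (d - 6)/(d + 1)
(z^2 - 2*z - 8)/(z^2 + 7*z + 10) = (z - 4)/(z + 5)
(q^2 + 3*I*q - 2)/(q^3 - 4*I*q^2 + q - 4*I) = (q + 2*I)/(q^2 - 5*I*q - 4)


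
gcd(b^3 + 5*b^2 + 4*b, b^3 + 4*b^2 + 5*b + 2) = b + 1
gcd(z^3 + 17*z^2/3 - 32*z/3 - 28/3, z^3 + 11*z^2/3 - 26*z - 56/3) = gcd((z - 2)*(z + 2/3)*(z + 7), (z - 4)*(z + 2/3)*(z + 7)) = z^2 + 23*z/3 + 14/3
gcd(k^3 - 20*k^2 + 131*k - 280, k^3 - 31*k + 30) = k - 5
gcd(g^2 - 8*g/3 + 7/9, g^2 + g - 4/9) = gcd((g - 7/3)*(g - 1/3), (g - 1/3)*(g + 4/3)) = g - 1/3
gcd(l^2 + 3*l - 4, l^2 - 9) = 1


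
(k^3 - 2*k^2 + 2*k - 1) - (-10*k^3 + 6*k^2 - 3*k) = 11*k^3 - 8*k^2 + 5*k - 1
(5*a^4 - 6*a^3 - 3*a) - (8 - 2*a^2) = 5*a^4 - 6*a^3 + 2*a^2 - 3*a - 8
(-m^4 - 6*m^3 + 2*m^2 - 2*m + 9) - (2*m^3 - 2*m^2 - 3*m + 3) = -m^4 - 8*m^3 + 4*m^2 + m + 6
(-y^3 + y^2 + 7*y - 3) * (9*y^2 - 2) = -9*y^5 + 9*y^4 + 65*y^3 - 29*y^2 - 14*y + 6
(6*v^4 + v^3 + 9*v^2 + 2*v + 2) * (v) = 6*v^5 + v^4 + 9*v^3 + 2*v^2 + 2*v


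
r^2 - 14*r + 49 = (r - 7)^2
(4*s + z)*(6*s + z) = 24*s^2 + 10*s*z + z^2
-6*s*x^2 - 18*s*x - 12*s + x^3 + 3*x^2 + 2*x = (-6*s + x)*(x + 1)*(x + 2)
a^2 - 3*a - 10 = (a - 5)*(a + 2)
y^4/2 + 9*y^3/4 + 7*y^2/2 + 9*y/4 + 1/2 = (y/2 + 1)*(y + 1/2)*(y + 1)^2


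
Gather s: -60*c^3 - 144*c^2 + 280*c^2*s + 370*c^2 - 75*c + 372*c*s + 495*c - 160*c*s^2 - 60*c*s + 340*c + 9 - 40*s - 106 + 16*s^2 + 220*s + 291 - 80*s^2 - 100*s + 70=-60*c^3 + 226*c^2 + 760*c + s^2*(-160*c - 64) + s*(280*c^2 + 312*c + 80) + 264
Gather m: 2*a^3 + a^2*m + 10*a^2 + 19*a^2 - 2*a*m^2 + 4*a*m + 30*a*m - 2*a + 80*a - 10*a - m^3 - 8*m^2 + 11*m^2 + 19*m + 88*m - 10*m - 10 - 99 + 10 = 2*a^3 + 29*a^2 + 68*a - m^3 + m^2*(3 - 2*a) + m*(a^2 + 34*a + 97) - 99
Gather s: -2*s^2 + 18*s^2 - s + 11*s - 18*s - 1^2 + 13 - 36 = 16*s^2 - 8*s - 24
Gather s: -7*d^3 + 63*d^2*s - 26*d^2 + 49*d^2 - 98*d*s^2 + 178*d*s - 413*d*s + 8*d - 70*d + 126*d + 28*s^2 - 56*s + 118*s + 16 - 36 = -7*d^3 + 23*d^2 + 64*d + s^2*(28 - 98*d) + s*(63*d^2 - 235*d + 62) - 20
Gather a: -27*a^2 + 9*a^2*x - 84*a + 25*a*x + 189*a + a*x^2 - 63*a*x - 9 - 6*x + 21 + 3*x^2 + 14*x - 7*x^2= a^2*(9*x - 27) + a*(x^2 - 38*x + 105) - 4*x^2 + 8*x + 12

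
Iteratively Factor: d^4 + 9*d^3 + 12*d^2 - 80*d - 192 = (d + 4)*(d^3 + 5*d^2 - 8*d - 48) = (d + 4)^2*(d^2 + d - 12) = (d - 3)*(d + 4)^2*(d + 4)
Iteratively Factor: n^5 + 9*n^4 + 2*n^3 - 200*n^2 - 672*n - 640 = (n + 4)*(n^4 + 5*n^3 - 18*n^2 - 128*n - 160) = (n - 5)*(n + 4)*(n^3 + 10*n^2 + 32*n + 32) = (n - 5)*(n + 4)^2*(n^2 + 6*n + 8) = (n - 5)*(n + 4)^3*(n + 2)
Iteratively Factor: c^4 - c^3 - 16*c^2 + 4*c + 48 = (c - 2)*(c^3 + c^2 - 14*c - 24) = (c - 2)*(c + 2)*(c^2 - c - 12) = (c - 4)*(c - 2)*(c + 2)*(c + 3)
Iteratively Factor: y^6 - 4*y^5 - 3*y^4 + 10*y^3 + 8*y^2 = (y - 2)*(y^5 - 2*y^4 - 7*y^3 - 4*y^2) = (y - 4)*(y - 2)*(y^4 + 2*y^3 + y^2) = y*(y - 4)*(y - 2)*(y^3 + 2*y^2 + y) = y*(y - 4)*(y - 2)*(y + 1)*(y^2 + y) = y^2*(y - 4)*(y - 2)*(y + 1)*(y + 1)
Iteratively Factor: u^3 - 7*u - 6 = (u - 3)*(u^2 + 3*u + 2) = (u - 3)*(u + 2)*(u + 1)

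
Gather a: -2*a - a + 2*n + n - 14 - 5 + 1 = -3*a + 3*n - 18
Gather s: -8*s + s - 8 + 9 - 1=-7*s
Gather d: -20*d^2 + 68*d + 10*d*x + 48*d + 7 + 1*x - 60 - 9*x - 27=-20*d^2 + d*(10*x + 116) - 8*x - 80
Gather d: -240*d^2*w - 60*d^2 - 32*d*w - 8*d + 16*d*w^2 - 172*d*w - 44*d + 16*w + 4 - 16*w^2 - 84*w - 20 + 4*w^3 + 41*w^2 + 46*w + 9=d^2*(-240*w - 60) + d*(16*w^2 - 204*w - 52) + 4*w^3 + 25*w^2 - 22*w - 7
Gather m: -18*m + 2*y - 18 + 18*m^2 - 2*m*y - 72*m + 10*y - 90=18*m^2 + m*(-2*y - 90) + 12*y - 108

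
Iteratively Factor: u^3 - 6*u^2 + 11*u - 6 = (u - 1)*(u^2 - 5*u + 6) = (u - 2)*(u - 1)*(u - 3)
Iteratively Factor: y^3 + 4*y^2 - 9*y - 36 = (y + 4)*(y^2 - 9) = (y + 3)*(y + 4)*(y - 3)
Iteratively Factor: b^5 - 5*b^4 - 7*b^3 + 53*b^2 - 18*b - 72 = (b - 3)*(b^4 - 2*b^3 - 13*b^2 + 14*b + 24) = (b - 3)*(b + 1)*(b^3 - 3*b^2 - 10*b + 24) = (b - 4)*(b - 3)*(b + 1)*(b^2 + b - 6) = (b - 4)*(b - 3)*(b + 1)*(b + 3)*(b - 2)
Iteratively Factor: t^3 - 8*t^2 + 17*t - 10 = (t - 1)*(t^2 - 7*t + 10) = (t - 5)*(t - 1)*(t - 2)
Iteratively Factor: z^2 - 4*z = (z)*(z - 4)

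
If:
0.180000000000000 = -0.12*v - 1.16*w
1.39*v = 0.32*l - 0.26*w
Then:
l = -41.1770833333333*w - 6.515625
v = -9.66666666666667*w - 1.5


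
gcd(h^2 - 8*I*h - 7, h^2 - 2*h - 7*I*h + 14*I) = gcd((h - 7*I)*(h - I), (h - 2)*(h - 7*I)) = h - 7*I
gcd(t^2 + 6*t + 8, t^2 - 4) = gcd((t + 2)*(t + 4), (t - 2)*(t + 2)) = t + 2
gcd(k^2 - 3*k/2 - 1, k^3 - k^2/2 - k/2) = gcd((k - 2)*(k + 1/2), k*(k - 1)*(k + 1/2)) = k + 1/2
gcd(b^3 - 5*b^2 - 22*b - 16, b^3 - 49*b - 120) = b - 8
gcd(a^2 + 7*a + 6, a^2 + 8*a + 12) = a + 6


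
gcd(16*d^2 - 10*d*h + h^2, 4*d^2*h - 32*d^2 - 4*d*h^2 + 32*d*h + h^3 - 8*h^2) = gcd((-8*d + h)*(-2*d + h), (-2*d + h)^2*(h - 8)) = 2*d - h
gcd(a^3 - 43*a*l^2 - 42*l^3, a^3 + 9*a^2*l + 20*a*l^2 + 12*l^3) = a^2 + 7*a*l + 6*l^2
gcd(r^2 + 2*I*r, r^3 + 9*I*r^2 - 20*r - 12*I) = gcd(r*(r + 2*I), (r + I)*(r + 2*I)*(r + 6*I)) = r + 2*I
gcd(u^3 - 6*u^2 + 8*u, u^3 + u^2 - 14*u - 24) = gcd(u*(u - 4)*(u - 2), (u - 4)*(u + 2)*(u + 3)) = u - 4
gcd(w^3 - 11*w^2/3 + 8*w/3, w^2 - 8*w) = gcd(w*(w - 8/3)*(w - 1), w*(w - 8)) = w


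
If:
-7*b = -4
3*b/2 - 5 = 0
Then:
No Solution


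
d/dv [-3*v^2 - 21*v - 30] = -6*v - 21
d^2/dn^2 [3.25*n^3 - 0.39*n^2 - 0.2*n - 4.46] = 19.5*n - 0.78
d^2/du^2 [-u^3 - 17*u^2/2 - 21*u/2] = -6*u - 17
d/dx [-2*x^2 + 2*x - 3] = 2 - 4*x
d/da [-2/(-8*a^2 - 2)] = -8*a/(4*a^2 + 1)^2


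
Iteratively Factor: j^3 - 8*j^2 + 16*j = (j - 4)*(j^2 - 4*j) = j*(j - 4)*(j - 4)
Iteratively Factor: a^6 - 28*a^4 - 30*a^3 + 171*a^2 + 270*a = (a + 3)*(a^5 - 3*a^4 - 19*a^3 + 27*a^2 + 90*a) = (a + 2)*(a + 3)*(a^4 - 5*a^3 - 9*a^2 + 45*a) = (a + 2)*(a + 3)^2*(a^3 - 8*a^2 + 15*a) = (a - 3)*(a + 2)*(a + 3)^2*(a^2 - 5*a) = (a - 5)*(a - 3)*(a + 2)*(a + 3)^2*(a)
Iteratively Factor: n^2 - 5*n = (n - 5)*(n)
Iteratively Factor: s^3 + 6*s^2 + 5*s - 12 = (s - 1)*(s^2 + 7*s + 12) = (s - 1)*(s + 3)*(s + 4)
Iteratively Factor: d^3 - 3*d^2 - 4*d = (d + 1)*(d^2 - 4*d) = (d - 4)*(d + 1)*(d)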